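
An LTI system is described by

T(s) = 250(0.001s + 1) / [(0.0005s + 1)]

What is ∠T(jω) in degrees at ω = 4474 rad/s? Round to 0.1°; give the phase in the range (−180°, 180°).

At ω = 4474 rad/s:
zero (1 + j4474·0.001) = 1 + j4.474 → |·| ≈ 4.5844, ∠ ≈ 77.40°
pole (1 + j4474·0.0005) = 1 + j2.237 → |·| ≈ 2.4503, ∠ ≈ 65.91°
∠T = (77.40°) − (65.91°) = 11.49°

11.5°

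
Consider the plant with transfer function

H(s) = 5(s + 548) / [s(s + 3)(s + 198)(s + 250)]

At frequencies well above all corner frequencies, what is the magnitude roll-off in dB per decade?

Each pole contributes −20 dB/decade at high frequency; each zero contributes +20 dB/decade.
Net: 1 zero(s) − 4 pole(s) → -60 dB/decade.

-60 dB/decade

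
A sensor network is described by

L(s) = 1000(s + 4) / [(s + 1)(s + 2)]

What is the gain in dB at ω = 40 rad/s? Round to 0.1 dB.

28.0 dB

At s = jω = j40:
zero (s+4): 4 + j40 → |·| = √(4²+40²) = √1616 ≈ 40.2, ∠ = arctan(40/4) ≈ 84.29°
pole (s+1): 1 + j40 → |·| = √(1²+40²) = √1601 ≈ 40.012, ∠ = arctan(40/1) ≈ 88.57°
pole (s+2): 2 + j40 → |·| = √(2²+40²) = √1604 ≈ 40.05, ∠ = arctan(40/2) ≈ 87.14°
|L| = 1000 · 40.2 / 1602.5 ≈ 25.086
Gain = 20 log₁₀(25.086) ≈ 27.99 dB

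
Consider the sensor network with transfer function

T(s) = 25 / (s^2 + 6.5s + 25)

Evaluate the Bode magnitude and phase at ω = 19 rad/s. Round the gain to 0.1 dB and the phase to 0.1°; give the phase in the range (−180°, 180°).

-23.1 dB, -159.8°

At s = jω = j19:
quadratic: (j19)² + 6.5·j19 + 25 = -336 + j123.5 → |·| ≈ 357.98, ∠ ≈ 159.82°
|T| = 25 / 357.98 ≈ 0.069836
Gain = 20 log₁₀(0.069836) ≈ -23.12 dB
∠T = 0.00° − 159.82° = -159.82°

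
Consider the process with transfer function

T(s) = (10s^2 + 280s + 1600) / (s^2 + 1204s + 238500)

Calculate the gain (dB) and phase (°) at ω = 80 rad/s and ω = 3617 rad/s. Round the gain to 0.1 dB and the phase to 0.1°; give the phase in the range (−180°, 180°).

ω = 80: -11.6 dB, 137.7°; ω = 3617: 19.7 dB, 18.3°

Substitute s = j80:
Numerator: 10(j80)^2 + 280(j80) + 1600 = -62400 + j22400
Denominator: (j80)^2 + 1204(j80) + 238500 = 232100 + j96320
|N| = √(62400² + 22400²) ≈ 66299, ∠N ≈ 160.25°
|D| = √(232100² + 96320²) ≈ 2.5129e+05, ∠D ≈ 22.54°
|T| = 66299 / 2.5129e+05 ≈ 0.26383
Gain = 20 log₁₀(0.26383) ≈ -11.57 dB
∠T = 160.25° − 22.54° = 137.71°

Substitute s = j3617:
Numerator: 10(j3617)^2 + 280(j3617) + 1600 = -130825290 + j1012760
Denominator: (j3617)^2 + 1204(j3617) + 238500 = -12844189 + j4354868
|N| = √(130825290² + 1012760²) ≈ 1.3083e+08, ∠N ≈ 179.56°
|D| = √(12844189² + 4354868²) ≈ 1.3562e+07, ∠D ≈ 161.27°
|T| = 1.3083e+08 / 1.3562e+07 ≈ 9.6468
Gain = 20 log₁₀(9.6468) ≈ 19.69 dB
∠T = 179.56° − 161.27° = 18.29°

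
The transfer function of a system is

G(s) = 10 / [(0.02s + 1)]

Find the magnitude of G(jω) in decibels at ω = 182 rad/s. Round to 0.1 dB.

At ω = 182 rad/s:
pole (1 + j182·0.02) = 1 + j3.64 → |·| ≈ 3.7749, ∠ ≈ 74.64°
|G| = 10 · 1 / (3.7749) ≈ 2.6491
Gain = 20 log₁₀(2.6491) ≈ 8.46 dB

8.5 dB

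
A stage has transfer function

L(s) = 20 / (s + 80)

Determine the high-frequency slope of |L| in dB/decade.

-20 dB/decade

Each pole contributes −20 dB/decade at high frequency; each zero contributes +20 dB/decade.
Net: 0 zero(s) − 1 pole(s) → -20 dB/decade.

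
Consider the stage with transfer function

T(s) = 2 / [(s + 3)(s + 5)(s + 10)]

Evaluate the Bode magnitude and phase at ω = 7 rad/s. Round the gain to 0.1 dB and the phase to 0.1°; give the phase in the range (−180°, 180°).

-52.0 dB, -156.3°

At s = jω = j7:
pole (s+3): 3 + j7 → |·| = √(3²+7²) = √58 ≈ 7.6158, ∠ = arctan(7/3) ≈ 66.80°
pole (s+5): 5 + j7 → |·| = √(5²+7²) = √74 ≈ 8.6023, ∠ = arctan(7/5) ≈ 54.46°
pole (s+10): 10 + j7 → |·| = √(10²+7²) = √149 ≈ 12.207, ∠ = arctan(7/10) ≈ 34.99°
|T| = 2 / 799.72 ≈ 0.0025009
Gain = 20 log₁₀(0.0025009) ≈ -52.04 dB
∠T = 0.00° − 156.25° = -156.25°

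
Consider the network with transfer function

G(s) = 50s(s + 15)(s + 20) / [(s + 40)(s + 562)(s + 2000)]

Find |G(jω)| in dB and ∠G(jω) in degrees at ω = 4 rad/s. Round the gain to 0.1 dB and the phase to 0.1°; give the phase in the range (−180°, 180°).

-57.1 dB, 110.0°

At s = jω = j4:
zero (s+15): 15 + j4 → |·| = √(15²+4²) = √241 ≈ 15.524, ∠ = arctan(4/15) ≈ 14.93°
zero (s+20): 20 + j4 → |·| = √(20²+4²) = √416 ≈ 20.396, ∠ = arctan(4/20) ≈ 11.31°
zero at origin: s = j4 → |·| = 4, ∠ = 90.00°
pole (s+40): 40 + j4 → |·| = √(40²+4²) = √1616 ≈ 40.2, ∠ = arctan(4/40) ≈ 5.71°
pole (s+562): 562 + j4 → |·| = √(562²+4²) = √315860 ≈ 562.01, ∠ = arctan(4/562) ≈ 0.41°
pole (s+2000): 2000 + j4 → |·| = √(2000²+4²) = √4000016 ≈ 2000, ∠ = arctan(4/2000) ≈ 0.11°
|G| = 50 · 1266.5 / 4.5186e+07 ≈ 0.0014014
Gain = 20 log₁₀(0.0014014) ≈ -57.07 dB
∠G = 116.24° − 6.23° = 110.01°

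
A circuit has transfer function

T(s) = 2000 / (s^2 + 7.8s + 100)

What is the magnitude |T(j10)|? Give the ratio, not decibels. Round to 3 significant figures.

At s = jω = j10:
quadratic: (j10)² + 7.8·j10 + 100 = 0 + j78 → |·| ≈ 78, ∠ ≈ 90.00°
|T| = 2000 / 78 ≈ 25.641

25.6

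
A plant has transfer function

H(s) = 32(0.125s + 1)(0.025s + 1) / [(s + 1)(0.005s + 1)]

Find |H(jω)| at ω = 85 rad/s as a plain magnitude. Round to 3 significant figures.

At ω = 85 rad/s:
zero (1 + j85·0.125) = 1 + j10.625 → |·| ≈ 10.672, ∠ ≈ 84.62°
zero (1 + j85·0.025) = 1 + j2.125 → |·| ≈ 2.3485, ∠ ≈ 64.80°
pole (1 + j85·1) = 1 + j85 → |·| ≈ 85.006, ∠ ≈ 89.33°
pole (1 + j85·0.005) = 1 + j0.425 → |·| ≈ 1.0866, ∠ ≈ 23.03°
|H| = 32 · 10.672 · 2.3485 / (85.006 · 1.0866) ≈ 8.6829

8.68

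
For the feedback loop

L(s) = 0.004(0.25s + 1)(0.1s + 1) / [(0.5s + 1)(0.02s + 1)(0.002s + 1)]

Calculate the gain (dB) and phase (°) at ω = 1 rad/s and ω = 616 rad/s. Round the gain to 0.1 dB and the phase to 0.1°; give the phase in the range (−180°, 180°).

ω = 1: -48.6 dB, -8.1°; ω = 616: -44.0 dB, -47.4°

At ω = 1 rad/s:
zero (1 + j1·0.25) = 1 + j0.25 → |·| ≈ 1.0308, ∠ ≈ 14.04°
zero (1 + j1·0.1) = 1 + j0.1 → |·| ≈ 1.005, ∠ ≈ 5.71°
pole (1 + j1·0.5) = 1 + j0.5 → |·| ≈ 1.118, ∠ ≈ 26.57°
pole (1 + j1·0.02) = 1 + j0.02 → |·| ≈ 1.0002, ∠ ≈ 1.15°
pole (1 + j1·0.002) = 1 + j0.002 → |·| ≈ 1, ∠ ≈ 0.11°
|L| = 0.004 · 1.0308 · 1.005 / (1.118 · 1.0002 · 1) ≈ 0.0037057
Gain = 20 log₁₀(0.0037057) ≈ -48.62 dB
∠L = (14.04° + 5.71°) − (26.57° + 1.15° + 0.11°) = -8.08°

At ω = 616 rad/s:
zero (1 + j616·0.25) = 1 + j154 → |·| ≈ 154, ∠ ≈ 89.63°
zero (1 + j616·0.1) = 1 + j61.6 → |·| ≈ 61.608, ∠ ≈ 89.07°
pole (1 + j616·0.5) = 1 + j308 → |·| ≈ 308, ∠ ≈ 89.81°
pole (1 + j616·0.02) = 1 + j12.32 → |·| ≈ 12.361, ∠ ≈ 85.36°
pole (1 + j616·0.002) = 1 + j1.232 → |·| ≈ 1.5868, ∠ ≈ 50.93°
|L| = 0.004 · 154 · 61.608 / (308 · 12.361 · 1.5868) ≈ 0.0062819
Gain = 20 log₁₀(0.0062819) ≈ -44.04 dB
∠L = (89.63° + 89.07°) − (89.81° + 85.36° + 50.93°) = -47.40°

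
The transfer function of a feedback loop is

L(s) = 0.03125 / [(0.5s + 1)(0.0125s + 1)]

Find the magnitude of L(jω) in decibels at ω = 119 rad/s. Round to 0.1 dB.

At ω = 119 rad/s:
pole (1 + j119·0.5) = 1 + j59.5 → |·| ≈ 59.508, ∠ ≈ 89.04°
pole (1 + j119·0.0125) = 1 + j1.4875 → |·| ≈ 1.7924, ∠ ≈ 56.09°
|L| = 0.03125 · 1 / (59.508 · 1.7924) ≈ 0.00029298
Gain = 20 log₁₀(0.00029298) ≈ -70.66 dB

-70.7 dB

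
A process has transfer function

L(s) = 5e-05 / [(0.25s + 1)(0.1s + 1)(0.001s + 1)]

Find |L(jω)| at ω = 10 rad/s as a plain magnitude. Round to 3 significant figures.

At ω = 10 rad/s:
pole (1 + j10·0.25) = 1 + j2.5 → |·| ≈ 2.6926, ∠ ≈ 68.20°
pole (1 + j10·0.1) = 1 + j1 → |·| ≈ 1.4142, ∠ ≈ 45.00°
pole (1 + j10·0.001) = 1 + j0.01 → |·| ≈ 1, ∠ ≈ 0.57°
|L| = 5e-05 · 1 / (2.6926 · 1.4142 · 1) ≈ 1.3131e-05

1.31e-05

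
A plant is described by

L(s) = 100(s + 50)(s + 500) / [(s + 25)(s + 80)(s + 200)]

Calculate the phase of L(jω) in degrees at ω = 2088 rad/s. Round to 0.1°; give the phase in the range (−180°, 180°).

At s = jω = j2088:
zero (s+50): 50 + j2088 → |·| = √(50²+2088²) = √4362244 ≈ 2088.6, ∠ = arctan(2088/50) ≈ 88.63°
zero (s+500): 500 + j2088 → |·| = √(500²+2088²) = √4609744 ≈ 2147, ∠ = arctan(2088/500) ≈ 76.53°
pole (s+25): 25 + j2088 → |·| = √(25²+2088²) = √4360369 ≈ 2088.1, ∠ = arctan(2088/25) ≈ 89.31°
pole (s+80): 80 + j2088 → |·| = √(80²+2088²) = √4366144 ≈ 2089.5, ∠ = arctan(2088/80) ≈ 87.81°
pole (s+200): 200 + j2088 → |·| = √(200²+2088²) = √4399744 ≈ 2097.6, ∠ = arctan(2088/200) ≈ 84.53°
∠L = 165.16° − 261.65° = -96.49°

-96.5°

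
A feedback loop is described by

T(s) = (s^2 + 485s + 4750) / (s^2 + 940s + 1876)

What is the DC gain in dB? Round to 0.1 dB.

T(0) = 4750 / 1876 ≈ 2.532
20 log₁₀(2.532) ≈ 8.07 dB

8.1 dB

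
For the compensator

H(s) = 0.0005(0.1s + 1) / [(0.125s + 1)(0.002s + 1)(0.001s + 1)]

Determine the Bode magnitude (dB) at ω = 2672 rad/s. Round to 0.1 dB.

-91.8 dB

At ω = 2672 rad/s:
zero (1 + j2672·0.1) = 1 + j267.2 → |·| ≈ 267.2, ∠ ≈ 89.79°
pole (1 + j2672·0.125) = 1 + j334 → |·| ≈ 334, ∠ ≈ 89.83°
pole (1 + j2672·0.002) = 1 + j5.344 → |·| ≈ 5.4368, ∠ ≈ 79.40°
pole (1 + j2672·0.001) = 1 + j2.672 → |·| ≈ 2.853, ∠ ≈ 69.48°
|H| = 0.0005 · 267.2 / (334 · 5.4368 · 2.853) ≈ 2.5788e-05
Gain = 20 log₁₀(2.5788e-05) ≈ -91.77 dB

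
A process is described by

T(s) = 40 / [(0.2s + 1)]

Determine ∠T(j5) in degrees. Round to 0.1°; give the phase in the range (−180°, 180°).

At ω = 5 rad/s:
pole (1 + j5·0.2) = 1 + j1 → |·| ≈ 1.4142, ∠ ≈ 45.00°
∠T = (0°) − (45.00°) = -45.00°

-45.0°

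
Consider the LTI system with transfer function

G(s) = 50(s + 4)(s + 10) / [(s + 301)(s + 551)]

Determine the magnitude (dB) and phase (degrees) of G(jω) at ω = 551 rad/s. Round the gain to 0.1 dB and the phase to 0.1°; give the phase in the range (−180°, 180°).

29.8 dB, 72.2°

At s = jω = j551:
zero (s+4): 4 + j551 → |·| = √(4²+551²) = √303617 ≈ 551.01, ∠ = arctan(551/4) ≈ 89.58°
zero (s+10): 10 + j551 → |·| = √(10²+551²) = √303701 ≈ 551.09, ∠ = arctan(551/10) ≈ 88.96°
pole (s+301): 301 + j551 → |·| = √(301²+551²) = √394202 ≈ 627.86, ∠ = arctan(551/301) ≈ 61.35°
pole (s+551): 551 + j551 → |·| = √(551²+551²) = √607202 ≈ 779.23, ∠ = arctan(551/551) ≈ 45.00°
|G| = 50 · 3.0366e+05 / 4.8925e+05 ≈ 31.033
Gain = 20 log₁₀(31.033) ≈ 29.84 dB
∠G = 178.54° − 106.35° = 72.19°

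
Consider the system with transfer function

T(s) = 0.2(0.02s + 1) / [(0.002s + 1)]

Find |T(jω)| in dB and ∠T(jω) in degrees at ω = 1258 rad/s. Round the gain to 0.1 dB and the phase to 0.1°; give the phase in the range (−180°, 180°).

At ω = 1258 rad/s:
zero (1 + j1258·0.02) = 1 + j25.16 → |·| ≈ 25.18, ∠ ≈ 87.72°
pole (1 + j1258·0.002) = 1 + j2.516 → |·| ≈ 2.7074, ∠ ≈ 68.32°
|T| = 0.2 · 25.18 / (2.7074) ≈ 1.8601
Gain = 20 log₁₀(1.8601) ≈ 5.39 dB
∠T = (87.72°) − (68.32°) = 19.40°

5.4 dB, 19.4°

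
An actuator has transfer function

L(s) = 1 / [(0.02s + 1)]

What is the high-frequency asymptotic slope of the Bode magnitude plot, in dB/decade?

Each pole contributes −20 dB/decade at high frequency; each zero contributes +20 dB/decade.
Net: 0 zero(s) − 1 pole(s) → -20 dB/decade.

-20 dB/decade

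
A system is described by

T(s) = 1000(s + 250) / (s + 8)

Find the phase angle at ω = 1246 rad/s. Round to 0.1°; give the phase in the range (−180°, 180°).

At s = jω = j1246:
zero (s+250): 250 + j1246 → |·| = √(250²+1246²) = √1615016 ≈ 1270.8, ∠ = arctan(1246/250) ≈ 78.65°
pole (s+8): 8 + j1246 → |·| = √(8²+1246²) = √1552580 ≈ 1246, ∠ = arctan(1246/8) ≈ 89.63°
∠T = 78.65° − 89.63° = -10.98°

-11.0°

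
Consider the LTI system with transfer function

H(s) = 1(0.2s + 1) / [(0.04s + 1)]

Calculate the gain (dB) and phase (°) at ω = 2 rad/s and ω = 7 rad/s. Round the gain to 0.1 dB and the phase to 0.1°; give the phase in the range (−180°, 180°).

ω = 2: 0.6 dB, 17.2°; ω = 7: 4.4 dB, 38.8°

At ω = 2 rad/s:
zero (1 + j2·0.2) = 1 + j0.4 → |·| ≈ 1.077, ∠ ≈ 21.80°
pole (1 + j2·0.04) = 1 + j0.08 → |·| ≈ 1.0032, ∠ ≈ 4.57°
|H| = 1 · 1.077 / (1.0032) ≈ 1.0736
Gain = 20 log₁₀(1.0736) ≈ 0.62 dB
∠H = (21.80°) − (4.57°) = 17.23°

At ω = 7 rad/s:
zero (1 + j7·0.2) = 1 + j1.4 → |·| ≈ 1.7205, ∠ ≈ 54.46°
pole (1 + j7·0.04) = 1 + j0.28 → |·| ≈ 1.0385, ∠ ≈ 15.64°
|H| = 1 · 1.7205 / (1.0385) ≈ 1.6567
Gain = 20 log₁₀(1.6567) ≈ 4.38 dB
∠H = (54.46°) − (15.64°) = 38.82°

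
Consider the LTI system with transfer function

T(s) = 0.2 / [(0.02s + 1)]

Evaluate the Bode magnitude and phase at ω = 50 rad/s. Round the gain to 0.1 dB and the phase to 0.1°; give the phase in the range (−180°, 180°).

At ω = 50 rad/s:
pole (1 + j50·0.02) = 1 + j1 → |·| ≈ 1.4142, ∠ ≈ 45.00°
|T| = 0.2 · 1 / (1.4142) ≈ 0.14142
Gain = 20 log₁₀(0.14142) ≈ -16.99 dB
∠T = (0°) − (45.00°) = -45.00°

-17.0 dB, -45.0°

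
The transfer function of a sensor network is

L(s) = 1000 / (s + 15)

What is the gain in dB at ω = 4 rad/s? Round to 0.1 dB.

Substitute s = j4:
Numerator: 1000 = 1000 + j0
Denominator: (j4) + 15 = 15 + j4
|N| = √(1000² + 0²) ≈ 1000, ∠N ≈ 0.00°
|D| = √(15² + 4²) ≈ 15.524, ∠D ≈ 14.93°
|L| = 1000 / 15.524 ≈ 64.416
Gain = 20 log₁₀(64.416) ≈ 36.18 dB

36.2 dB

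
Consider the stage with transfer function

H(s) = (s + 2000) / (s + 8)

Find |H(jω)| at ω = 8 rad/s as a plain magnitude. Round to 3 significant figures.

177

Substitute s = j8:
Numerator: (j8) + 2000 = 2000 + j8
Denominator: (j8) + 8 = 8 + j8
|N| = √(2000² + 8²) ≈ 2000, ∠N ≈ 0.23°
|D| = √(8² + 8²) ≈ 11.314, ∠D ≈ 45.00°
|H| = 2000 / 11.314 ≈ 176.77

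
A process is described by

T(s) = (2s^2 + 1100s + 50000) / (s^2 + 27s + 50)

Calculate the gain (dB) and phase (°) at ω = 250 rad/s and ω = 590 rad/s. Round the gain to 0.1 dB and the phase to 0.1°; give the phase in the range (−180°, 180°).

Substitute s = j250:
Numerator: 2(j250)^2 + 1100(j250) + 50000 = -75000 + j275000
Denominator: (j250)^2 + 27(j250) + 50 = -62450 + j6750
|N| = √(75000² + 275000²) ≈ 2.8504e+05, ∠N ≈ 105.26°
|D| = √(62450² + 6750²) ≈ 62814, ∠D ≈ 173.83°
|T| = 2.8504e+05 / 62814 ≈ 4.5378
Gain = 20 log₁₀(4.5378) ≈ 13.14 dB
∠T = 105.26° − 173.83° = -68.57°

Substitute s = j590:
Numerator: 2(j590)^2 + 1100(j590) + 50000 = -646200 + j649000
Denominator: (j590)^2 + 27(j590) + 50 = -348050 + j15930
|N| = √(646200² + 649000²) ≈ 9.1585e+05, ∠N ≈ 134.88°
|D| = √(348050² + 15930²) ≈ 3.4841e+05, ∠D ≈ 177.38°
|T| = 9.1585e+05 / 3.4841e+05 ≈ 2.6287
Gain = 20 log₁₀(2.6287) ≈ 8.39 dB
∠T = 134.88° − 177.38° = -42.50°

ω = 250: 13.1 dB, -68.6°; ω = 590: 8.4 dB, -42.5°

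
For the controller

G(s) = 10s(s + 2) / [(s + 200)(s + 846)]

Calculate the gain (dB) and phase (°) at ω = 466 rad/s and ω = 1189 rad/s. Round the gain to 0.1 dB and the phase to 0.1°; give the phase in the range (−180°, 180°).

ω = 466: 12.9 dB, 84.1°; ω = 1189: 18.1 dB, 44.9°

At s = jω = j466:
zero (s+2): 2 + j466 → |·| = √(2²+466²) = √217160 ≈ 466, ∠ = arctan(466/2) ≈ 89.75°
zero at origin: s = j466 → |·| = 466, ∠ = 90.00°
pole (s+200): 200 + j466 → |·| = √(200²+466²) = √257156 ≈ 507.11, ∠ = arctan(466/200) ≈ 66.77°
pole (s+846): 846 + j466 → |·| = √(846²+466²) = √932872 ≈ 965.85, ∠ = arctan(466/846) ≈ 28.85°
|G| = 10 · 2.1716e+05 / 4.8979e+05 ≈ 4.4337
Gain = 20 log₁₀(4.4337) ≈ 12.94 dB
∠G = 179.75° − 95.62° = 84.13°

At s = jω = j1189:
zero (s+2): 2 + j1189 → |·| = √(2²+1189²) = √1413725 ≈ 1189, ∠ = arctan(1189/2) ≈ 89.90°
zero at origin: s = j1189 → |·| = 1189, ∠ = 90.00°
pole (s+200): 200 + j1189 → |·| = √(200²+1189²) = √1453721 ≈ 1205.7, ∠ = arctan(1189/200) ≈ 80.45°
pole (s+846): 846 + j1189 → |·| = √(846²+1189²) = √2129437 ≈ 1459.3, ∠ = arctan(1189/846) ≈ 54.57°
|G| = 10 · 1.4137e+06 / 1.7595e+06 ≈ 8.0347
Gain = 20 log₁₀(8.0347) ≈ 18.10 dB
∠G = 179.90° − 135.02° = 44.88°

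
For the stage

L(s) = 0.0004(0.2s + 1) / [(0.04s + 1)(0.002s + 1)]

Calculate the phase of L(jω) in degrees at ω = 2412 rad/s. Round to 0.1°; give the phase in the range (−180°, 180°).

At ω = 2412 rad/s:
zero (1 + j2412·0.2) = 1 + j482.4 → |·| ≈ 482.4, ∠ ≈ 89.88°
pole (1 + j2412·0.04) = 1 + j96.48 → |·| ≈ 96.485, ∠ ≈ 89.41°
pole (1 + j2412·0.002) = 1 + j4.824 → |·| ≈ 4.9266, ∠ ≈ 78.29°
∠L = (89.88°) − (89.41° + 78.29°) = -77.82°

-77.8°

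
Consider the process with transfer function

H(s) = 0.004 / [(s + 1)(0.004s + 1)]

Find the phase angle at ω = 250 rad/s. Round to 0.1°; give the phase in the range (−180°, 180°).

-134.8°

At ω = 250 rad/s:
pole (1 + j250·1) = 1 + j250 → |·| ≈ 250, ∠ ≈ 89.77°
pole (1 + j250·0.004) = 1 + j1 → |·| ≈ 1.4142, ∠ ≈ 45.00°
∠H = (0°) − (89.77° + 45.00°) = -134.77°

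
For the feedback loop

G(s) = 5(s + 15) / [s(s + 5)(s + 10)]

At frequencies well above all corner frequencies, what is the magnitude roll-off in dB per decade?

Each pole contributes −20 dB/decade at high frequency; each zero contributes +20 dB/decade.
Net: 1 zero(s) − 3 pole(s) → -40 dB/decade.

-40 dB/decade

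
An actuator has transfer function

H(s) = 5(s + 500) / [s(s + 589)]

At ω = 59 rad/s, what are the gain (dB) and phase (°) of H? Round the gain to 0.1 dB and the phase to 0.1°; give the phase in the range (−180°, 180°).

At s = jω = j59:
zero (s+500): 500 + j59 → |·| = √(500²+59²) = √253481 ≈ 503.47, ∠ = arctan(59/500) ≈ 6.73°
pole (s+589): 589 + j59 → |·| = √(589²+59²) = √350402 ≈ 591.95, ∠ = arctan(59/589) ≈ 5.72°
pole at origin: |s| = 59, ∠ = 90.00° (in denominator)
|H| = 5 · 503.47 / 34925 ≈ 0.072079
Gain = 20 log₁₀(0.072079) ≈ -22.84 dB
∠H = 6.73° − 95.72° = -88.99°

-22.8 dB, -89.0°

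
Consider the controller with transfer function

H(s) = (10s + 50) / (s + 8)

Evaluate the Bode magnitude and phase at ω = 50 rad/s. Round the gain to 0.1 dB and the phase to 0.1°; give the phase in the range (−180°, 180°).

19.9 dB, 3.4°

Substitute s = j50:
Numerator: 10(j50) + 50 = 50 + j500
Denominator: (j50) + 8 = 8 + j50
|N| = √(50² + 500²) ≈ 502.49, ∠N ≈ 84.29°
|D| = √(8² + 50²) ≈ 50.636, ∠D ≈ 80.91°
|H| = 502.49 / 50.636 ≈ 9.9236
Gain = 20 log₁₀(9.9236) ≈ 19.93 dB
∠H = 84.29° − 80.91° = 3.38°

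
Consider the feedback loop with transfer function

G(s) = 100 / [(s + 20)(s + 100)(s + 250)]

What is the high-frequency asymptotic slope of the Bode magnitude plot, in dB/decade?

-60 dB/decade

Each pole contributes −20 dB/decade at high frequency; each zero contributes +20 dB/decade.
Net: 0 zero(s) − 3 pole(s) → -60 dB/decade.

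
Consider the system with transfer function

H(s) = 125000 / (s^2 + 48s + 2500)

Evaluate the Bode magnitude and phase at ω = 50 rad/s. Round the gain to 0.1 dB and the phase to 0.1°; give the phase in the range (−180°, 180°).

34.3 dB, -90.0°

At s = jω = j50:
quadratic: (j50)² + 48·j50 + 2500 = 0 + j2400 → |·| ≈ 2400, ∠ ≈ 90.00°
|H| = 125000 / 2400 ≈ 52.083
Gain = 20 log₁₀(52.083) ≈ 34.33 dB
∠H = 0.00° − 90.00° = -90.00°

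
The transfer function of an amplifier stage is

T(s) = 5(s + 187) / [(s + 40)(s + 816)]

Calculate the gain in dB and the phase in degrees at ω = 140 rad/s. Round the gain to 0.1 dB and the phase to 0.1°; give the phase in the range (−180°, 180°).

At s = jω = j140:
zero (s+187): 187 + j140 → |·| = √(187²+140²) = √54569 ≈ 233.6, ∠ = arctan(140/187) ≈ 36.82°
pole (s+40): 40 + j140 → |·| = √(40²+140²) = √21200 ≈ 145.6, ∠ = arctan(140/40) ≈ 74.05°
pole (s+816): 816 + j140 → |·| = √(816²+140²) = √685456 ≈ 827.92, ∠ = arctan(140/816) ≈ 9.74°
|T| = 5 · 233.6 / 1.2055e+05 ≈ 0.0096889
Gain = 20 log₁₀(0.0096889) ≈ -40.27 dB
∠T = 36.82° − 83.79° = -46.97°

-40.3 dB, -47.0°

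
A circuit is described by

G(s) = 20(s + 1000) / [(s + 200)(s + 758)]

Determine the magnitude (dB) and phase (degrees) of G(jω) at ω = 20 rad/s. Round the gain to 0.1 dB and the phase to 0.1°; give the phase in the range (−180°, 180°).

At s = jω = j20:
zero (s+1000): 1000 + j20 → |·| = √(1000²+20²) = √1000400 ≈ 1000.2, ∠ = arctan(20/1000) ≈ 1.15°
pole (s+200): 200 + j20 → |·| = √(200²+20²) = √40400 ≈ 201, ∠ = arctan(20/200) ≈ 5.71°
pole (s+758): 758 + j20 → |·| = √(758²+20²) = √574964 ≈ 758.26, ∠ = arctan(20/758) ≈ 1.51°
|G| = 20 · 1000.2 / 1.5241e+05 ≈ 0.13125
Gain = 20 log₁₀(0.13125) ≈ -17.64 dB
∠G = 1.15° − 7.22° = -6.07°

-17.6 dB, -6.1°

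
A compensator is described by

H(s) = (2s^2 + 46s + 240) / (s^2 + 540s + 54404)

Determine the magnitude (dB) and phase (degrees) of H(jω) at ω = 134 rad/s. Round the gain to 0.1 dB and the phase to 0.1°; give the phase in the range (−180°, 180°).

-7.0 dB, 106.9°

Substitute s = j134:
Numerator: 2(j134)^2 + 46(j134) + 240 = -35672 + j6164
Denominator: (j134)^2 + 540(j134) + 54404 = 36448 + j72360
|N| = √(35672² + 6164²) ≈ 36201, ∠N ≈ 170.20°
|D| = √(36448² + 72360²) ≈ 81021, ∠D ≈ 63.27°
|H| = 36201 / 81021 ≈ 0.44681
Gain = 20 log₁₀(0.44681) ≈ -7.00 dB
∠H = 170.20° − 63.27° = 106.93°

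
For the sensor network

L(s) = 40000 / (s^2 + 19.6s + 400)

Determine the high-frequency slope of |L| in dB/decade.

-40 dB/decade

Each pole contributes −20 dB/decade at high frequency; each zero contributes +20 dB/decade.
Net: 0 zero(s) − 2 pole(s) → -40 dB/decade.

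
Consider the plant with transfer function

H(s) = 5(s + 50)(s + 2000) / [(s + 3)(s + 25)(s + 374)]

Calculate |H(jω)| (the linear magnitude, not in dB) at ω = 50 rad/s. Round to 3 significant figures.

0.669

At s = jω = j50:
zero (s+50): 50 + j50 → |·| = √(50²+50²) = √5000 ≈ 70.711, ∠ = arctan(50/50) ≈ 45.00°
zero (s+2000): 2000 + j50 → |·| = √(2000²+50²) = √4002500 ≈ 2000.6, ∠ = arctan(50/2000) ≈ 1.43°
pole (s+3): 3 + j50 → |·| = √(3²+50²) = √2509 ≈ 50.09, ∠ = arctan(50/3) ≈ 86.57°
pole (s+25): 25 + j50 → |·| = √(25²+50²) = √3125 ≈ 55.902, ∠ = arctan(50/25) ≈ 63.43°
pole (s+374): 374 + j50 → |·| = √(374²+50²) = √142376 ≈ 377.33, ∠ = arctan(50/374) ≈ 7.61°
|H| = 5 · 1.4146e+05 / 1.0566e+06 ≈ 0.66941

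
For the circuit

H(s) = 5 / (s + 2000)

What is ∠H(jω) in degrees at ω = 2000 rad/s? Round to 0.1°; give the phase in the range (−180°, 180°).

-45.0°

At s = jω = j2000:
pole (s+2000): 2000 + j2000 → |·| = √(2000²+2000²) = √8000000 ≈ 2828.4, ∠ = arctan(2000/2000) ≈ 45.00°
∠H = 0.00° − 45.00° = -45.00°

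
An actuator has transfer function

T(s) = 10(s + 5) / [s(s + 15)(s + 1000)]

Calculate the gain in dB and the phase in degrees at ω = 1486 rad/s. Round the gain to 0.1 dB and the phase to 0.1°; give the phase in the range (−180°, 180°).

At s = jω = j1486:
zero (s+5): 5 + j1486 → |·| = √(5²+1486²) = √2208221 ≈ 1486, ∠ = arctan(1486/5) ≈ 89.81°
pole (s+15): 15 + j1486 → |·| = √(15²+1486²) = √2208421 ≈ 1486.1, ∠ = arctan(1486/15) ≈ 89.42°
pole (s+1000): 1000 + j1486 → |·| = √(1000²+1486²) = √3208196 ≈ 1791.1, ∠ = arctan(1486/1000) ≈ 56.06°
pole at origin: |s| = 1486, ∠ = 90.00° (in denominator)
|T| = 10 · 1486 / 3.9554e+09 ≈ 3.7569e-06
Gain = 20 log₁₀(3.7569e-06) ≈ -108.50 dB
∠T = 89.81° − 235.48° = -145.67°

-108.5 dB, -145.7°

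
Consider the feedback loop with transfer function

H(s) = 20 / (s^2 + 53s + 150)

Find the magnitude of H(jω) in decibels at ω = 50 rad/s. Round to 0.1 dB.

Substitute s = j50:
Numerator: 20 = 20 + j0
Denominator: (j50)^2 + 53(j50) + 150 = -2350 + j2650
|N| = √(20² + 0²) ≈ 20, ∠N ≈ 0.00°
|D| = √(2350² + 2650²) ≈ 3541.9, ∠D ≈ 131.57°
|H| = 20 / 3541.9 ≈ 0.0056467
Gain = 20 log₁₀(0.0056467) ≈ -44.96 dB

-45.0 dB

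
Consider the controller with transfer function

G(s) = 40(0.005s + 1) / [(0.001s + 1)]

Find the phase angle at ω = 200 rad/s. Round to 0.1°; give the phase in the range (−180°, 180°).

33.7°

At ω = 200 rad/s:
zero (1 + j200·0.005) = 1 + j1 → |·| ≈ 1.4142, ∠ ≈ 45.00°
pole (1 + j200·0.001) = 1 + j0.2 → |·| ≈ 1.0198, ∠ ≈ 11.31°
∠G = (45.00°) − (11.31°) = 33.69°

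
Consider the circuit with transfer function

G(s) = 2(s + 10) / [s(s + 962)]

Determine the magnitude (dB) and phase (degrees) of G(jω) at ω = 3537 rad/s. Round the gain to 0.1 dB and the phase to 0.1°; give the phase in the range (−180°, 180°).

-65.3 dB, -74.9°

At s = jω = j3537:
zero (s+10): 10 + j3537 → |·| = √(10²+3537²) = √12510469 ≈ 3537, ∠ = arctan(3537/10) ≈ 89.84°
pole (s+962): 962 + j3537 → |·| = √(962²+3537²) = √13435813 ≈ 3665.5, ∠ = arctan(3537/962) ≈ 74.78°
pole at origin: |s| = 3537, ∠ = 90.00° (in denominator)
|G| = 2 · 3537 / 1.2965e+07 ≈ 0.00054562
Gain = 20 log₁₀(0.00054562) ≈ -65.26 dB
∠G = 89.84° − 164.78° = -74.94°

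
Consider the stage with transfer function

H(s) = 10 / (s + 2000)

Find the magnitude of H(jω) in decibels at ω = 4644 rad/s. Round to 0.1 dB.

-54.1 dB

Substitute s = j4644:
Numerator: 10 = 10 + j0
Denominator: (j4644) + 2000 = 2000 + j4644
|N| = √(10² + 0²) ≈ 10, ∠N ≈ 0.00°
|D| = √(2000² + 4644²) ≈ 5056.4, ∠D ≈ 66.70°
|H| = 10 / 5056.4 ≈ 0.0019777
Gain = 20 log₁₀(0.0019777) ≈ -54.08 dB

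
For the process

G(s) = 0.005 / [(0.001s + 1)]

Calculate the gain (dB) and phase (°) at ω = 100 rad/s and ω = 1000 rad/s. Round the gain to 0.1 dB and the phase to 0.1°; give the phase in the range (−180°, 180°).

ω = 100: -46.1 dB, -5.7°; ω = 1000: -49.0 dB, -45.0°

At ω = 100 rad/s:
pole (1 + j100·0.001) = 1 + j0.1 → |·| ≈ 1.005, ∠ ≈ 5.71°
|G| = 0.005 · 1 / (1.005) ≈ 0.0049751
Gain = 20 log₁₀(0.0049751) ≈ -46.06 dB
∠G = (0°) − (5.71°) = -5.71°

At ω = 1000 rad/s:
pole (1 + j1000·0.001) = 1 + j1 → |·| ≈ 1.4142, ∠ ≈ 45.00°
|G| = 0.005 · 1 / (1.4142) ≈ 0.0035356
Gain = 20 log₁₀(0.0035356) ≈ -49.03 dB
∠G = (0°) − (45.00°) = -45.00°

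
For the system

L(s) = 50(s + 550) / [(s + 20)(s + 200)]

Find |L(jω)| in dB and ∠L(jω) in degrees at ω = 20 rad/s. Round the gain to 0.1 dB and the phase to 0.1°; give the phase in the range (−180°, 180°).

At s = jω = j20:
zero (s+550): 550 + j20 → |·| = √(550²+20²) = √302900 ≈ 550.36, ∠ = arctan(20/550) ≈ 2.08°
pole (s+20): 20 + j20 → |·| = √(20²+20²) = √800 ≈ 28.284, ∠ = arctan(20/20) ≈ 45.00°
pole (s+200): 200 + j20 → |·| = √(200²+20²) = √40400 ≈ 201, ∠ = arctan(20/200) ≈ 5.71°
|L| = 50 · 550.36 / 5685.1 ≈ 4.8404
Gain = 20 log₁₀(4.8404) ≈ 13.70 dB
∠L = 2.08° − 50.71° = -48.63°

13.7 dB, -48.6°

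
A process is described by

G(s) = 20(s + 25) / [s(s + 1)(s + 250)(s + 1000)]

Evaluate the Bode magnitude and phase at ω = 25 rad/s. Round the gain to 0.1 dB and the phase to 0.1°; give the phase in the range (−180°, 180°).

At s = jω = j25:
zero (s+25): 25 + j25 → |·| = √(25²+25²) = √1250 ≈ 35.355, ∠ = arctan(25/25) ≈ 45.00°
pole (s+1): 1 + j25 → |·| = √(1²+25²) = √626 ≈ 25.02, ∠ = arctan(25/1) ≈ 87.71°
pole (s+250): 250 + j25 → |·| = √(250²+25²) = √63125 ≈ 251.25, ∠ = arctan(25/250) ≈ 5.71°
pole (s+1000): 1000 + j25 → |·| = √(1000²+25²) = √1000625 ≈ 1000.3, ∠ = arctan(25/1000) ≈ 1.43°
pole at origin: |s| = 25, ∠ = 90.00° (in denominator)
|G| = 20 · 35.355 / 1.572e+08 ≈ 4.4981e-06
Gain = 20 log₁₀(4.4981e-06) ≈ -106.94 dB
∠G = 45.00° − 184.85° = -139.85°

-106.9 dB, -139.9°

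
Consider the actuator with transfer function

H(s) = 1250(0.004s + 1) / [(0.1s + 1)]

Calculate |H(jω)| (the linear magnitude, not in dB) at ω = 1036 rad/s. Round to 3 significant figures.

At ω = 1036 rad/s:
zero (1 + j1036·0.004) = 1 + j4.144 → |·| ≈ 4.2629, ∠ ≈ 76.43°
pole (1 + j1036·0.1) = 1 + j103.6 → |·| ≈ 103.6, ∠ ≈ 89.45°
|H| = 1250 · 4.2629 / (103.6) ≈ 51.435

51.4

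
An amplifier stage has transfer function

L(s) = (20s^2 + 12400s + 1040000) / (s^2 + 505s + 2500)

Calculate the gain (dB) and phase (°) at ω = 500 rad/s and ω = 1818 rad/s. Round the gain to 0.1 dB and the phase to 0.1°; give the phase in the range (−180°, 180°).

Substitute s = j500:
Numerator: 20(j500)^2 + 12400(j500) + 1040000 = -3960000 + j6200000
Denominator: (j500)^2 + 505(j500) + 2500 = -247500 + j252500
|N| = √(3960000² + 6200000²) ≈ 7.3567e+06, ∠N ≈ 122.57°
|D| = √(247500² + 252500²) ≈ 3.5357e+05, ∠D ≈ 134.43°
|L| = 7.3567e+06 / 3.5357e+05 ≈ 20.807
Gain = 20 log₁₀(20.807) ≈ 26.36 dB
∠L = 122.57° − 134.43° = -11.86°

Substitute s = j1818:
Numerator: 20(j1818)^2 + 12400(j1818) + 1040000 = -65062480 + j22543200
Denominator: (j1818)^2 + 505(j1818) + 2500 = -3302624 + j918090
|N| = √(65062480² + 22543200²) ≈ 6.8857e+07, ∠N ≈ 160.89°
|D| = √(3302624² + 918090²) ≈ 3.4279e+06, ∠D ≈ 164.46°
|L| = 6.8857e+07 / 3.4279e+06 ≈ 20.087
Gain = 20 log₁₀(20.087) ≈ 26.06 dB
∠L = 160.89° − 164.46° = -3.57°

ω = 500: 26.4 dB, -11.9°; ω = 1818: 26.1 dB, -3.6°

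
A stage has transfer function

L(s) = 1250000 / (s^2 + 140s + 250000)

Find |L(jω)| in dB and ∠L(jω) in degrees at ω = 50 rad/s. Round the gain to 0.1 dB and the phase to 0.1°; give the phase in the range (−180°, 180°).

14.1 dB, -1.6°

At s = jω = j50:
quadratic: (j50)² + 140·j50 + 250000 = 247500 + j7000 → |·| ≈ 2.476e+05, ∠ ≈ 1.62°
|L| = 1250000 / 2.476e+05 ≈ 5.0485
Gain = 20 log₁₀(5.0485) ≈ 14.06 dB
∠L = 0.00° − 1.62° = -1.62°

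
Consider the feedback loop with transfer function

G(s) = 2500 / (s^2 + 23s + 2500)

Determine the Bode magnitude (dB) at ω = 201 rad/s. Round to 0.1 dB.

At s = jω = j201:
quadratic: (j201)² + 23·j201 + 2500 = -37901 + j4623 → |·| ≈ 38182, ∠ ≈ 173.05°
|G| = 2500 / 38182 ≈ 0.065476
Gain = 20 log₁₀(0.065476) ≈ -23.68 dB

-23.7 dB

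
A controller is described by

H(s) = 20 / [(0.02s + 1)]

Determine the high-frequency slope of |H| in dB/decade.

-20 dB/decade

Each pole contributes −20 dB/decade at high frequency; each zero contributes +20 dB/decade.
Net: 0 zero(s) − 1 pole(s) → -20 dB/decade.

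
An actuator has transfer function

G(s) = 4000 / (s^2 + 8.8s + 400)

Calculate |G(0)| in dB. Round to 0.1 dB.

G(0) = 4000 / 400 = 10
20 log₁₀(10) ≈ 20.00 dB

20.0 dB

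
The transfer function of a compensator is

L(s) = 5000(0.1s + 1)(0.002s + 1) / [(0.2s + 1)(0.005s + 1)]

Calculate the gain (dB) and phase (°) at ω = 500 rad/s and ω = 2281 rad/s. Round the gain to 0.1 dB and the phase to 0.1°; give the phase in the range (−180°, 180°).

At ω = 500 rad/s:
zero (1 + j500·0.1) = 1 + j50 → |·| ≈ 50.01, ∠ ≈ 88.85°
zero (1 + j500·0.002) = 1 + j1 → |·| ≈ 1.4142, ∠ ≈ 45.00°
pole (1 + j500·0.2) = 1 + j100 → |·| ≈ 100, ∠ ≈ 89.43°
pole (1 + j500·0.005) = 1 + j2.5 → |·| ≈ 2.6926, ∠ ≈ 68.20°
|L| = 5000 · 50.01 · 1.4142 / (100 · 2.6926) ≈ 1313.3
Gain = 20 log₁₀(1313.3) ≈ 62.37 dB
∠L = (88.85° + 45.00°) − (89.43° + 68.20°) = -23.78°

At ω = 2281 rad/s:
zero (1 + j2281·0.1) = 1 + j228.1 → |·| ≈ 228.1, ∠ ≈ 89.75°
zero (1 + j2281·0.002) = 1 + j4.562 → |·| ≈ 4.6703, ∠ ≈ 77.64°
pole (1 + j2281·0.2) = 1 + j456.2 → |·| ≈ 456.2, ∠ ≈ 89.87°
pole (1 + j2281·0.005) = 1 + j11.405 → |·| ≈ 11.449, ∠ ≈ 84.99°
|L| = 5000 · 228.1 · 4.6703 / (456.2 · 11.449) ≈ 1019.8
Gain = 20 log₁₀(1019.8) ≈ 60.17 dB
∠L = (89.75° + 77.64°) − (89.87° + 84.99°) = -7.47°

ω = 500: 62.4 dB, -23.8°; ω = 2281: 60.2 dB, -7.5°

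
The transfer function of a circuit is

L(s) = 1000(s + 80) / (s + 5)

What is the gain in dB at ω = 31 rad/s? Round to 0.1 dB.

68.7 dB

At s = jω = j31:
zero (s+80): 80 + j31 → |·| = √(80²+31²) = √7361 ≈ 85.796, ∠ = arctan(31/80) ≈ 21.18°
pole (s+5): 5 + j31 → |·| = √(5²+31²) = √986 ≈ 31.401, ∠ = arctan(31/5) ≈ 80.84°
|L| = 1000 · 85.796 / 31.401 ≈ 2732.3
Gain = 20 log₁₀(2732.3) ≈ 68.73 dB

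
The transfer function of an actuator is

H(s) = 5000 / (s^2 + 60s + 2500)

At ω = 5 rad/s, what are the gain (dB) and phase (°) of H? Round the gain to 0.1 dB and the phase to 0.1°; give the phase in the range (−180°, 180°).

6.0 dB, -6.9°

At s = jω = j5:
quadratic: (j5)² + 60·j5 + 2500 = 2475 + j300 → |·| ≈ 2493.1, ∠ ≈ 6.91°
|H| = 5000 / 2493.1 ≈ 2.0055
Gain = 20 log₁₀(2.0055) ≈ 6.04 dB
∠H = 0.00° − 6.91° = -6.91°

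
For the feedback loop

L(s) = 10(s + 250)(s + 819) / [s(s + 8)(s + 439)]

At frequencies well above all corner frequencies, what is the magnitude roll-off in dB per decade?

Each pole contributes −20 dB/decade at high frequency; each zero contributes +20 dB/decade.
Net: 2 zero(s) − 3 pole(s) → -20 dB/decade.

-20 dB/decade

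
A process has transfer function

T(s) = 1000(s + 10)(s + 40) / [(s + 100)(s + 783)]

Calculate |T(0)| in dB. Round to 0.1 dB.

T(0) = 1000·10·40 / (100·783) ≈ 5.1086
20 log₁₀(5.1086) ≈ 14.17 dB

14.2 dB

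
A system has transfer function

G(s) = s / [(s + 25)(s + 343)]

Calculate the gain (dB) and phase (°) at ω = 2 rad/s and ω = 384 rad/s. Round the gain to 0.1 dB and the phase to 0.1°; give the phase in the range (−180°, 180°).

At s = jω = j2:
zero at origin: s = j2 → |·| = 2, ∠ = 90.00°
pole (s+25): 25 + j2 → |·| = √(25²+2²) = √629 ≈ 25.08, ∠ = arctan(2/25) ≈ 4.57°
pole (s+343): 343 + j2 → |·| = √(343²+2²) = √117653 ≈ 343.01, ∠ = arctan(2/343) ≈ 0.33°
|G| = 1 · 2 / 8602.7 ≈ 0.00023249
Gain = 20 log₁₀(0.00023249) ≈ -72.67 dB
∠G = 90.00° − 4.90° = 85.10°

At s = jω = j384:
zero at origin: s = j384 → |·| = 384, ∠ = 90.00°
pole (s+25): 25 + j384 → |·| = √(25²+384²) = √148081 ≈ 384.81, ∠ = arctan(384/25) ≈ 86.28°
pole (s+343): 343 + j384 → |·| = √(343²+384²) = √265105 ≈ 514.88, ∠ = arctan(384/343) ≈ 48.23°
|G| = 1 · 384 / 1.9813e+05 ≈ 0.0019381
Gain = 20 log₁₀(0.0019381) ≈ -54.25 dB
∠G = 90.00° − 134.51° = -44.51°

ω = 2: -72.7 dB, 85.1°; ω = 384: -54.3 dB, -44.5°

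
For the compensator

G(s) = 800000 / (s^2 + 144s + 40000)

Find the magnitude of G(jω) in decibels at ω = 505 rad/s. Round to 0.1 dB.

At s = jω = j505:
quadratic: (j505)² + 144·j505 + 40000 = -215025 + j72720 → |·| ≈ 2.2699e+05, ∠ ≈ 161.31°
|G| = 800000 / 2.2699e+05 ≈ 3.5244
Gain = 20 log₁₀(3.5244) ≈ 10.94 dB

10.9 dB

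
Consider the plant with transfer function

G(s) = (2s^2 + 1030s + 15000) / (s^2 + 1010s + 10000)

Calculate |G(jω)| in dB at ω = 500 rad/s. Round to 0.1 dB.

2.0 dB

Substitute s = j500:
Numerator: 2(j500)^2 + 1030(j500) + 15000 = -485000 + j515000
Denominator: (j500)^2 + 1010(j500) + 10000 = -240000 + j505000
|N| = √(485000² + 515000²) ≈ 7.0742e+05, ∠N ≈ 133.28°
|D| = √(240000² + 505000²) ≈ 5.5913e+05, ∠D ≈ 115.42°
|G| = 7.0742e+05 / 5.5913e+05 ≈ 1.2652
Gain = 20 log₁₀(1.2652) ≈ 2.04 dB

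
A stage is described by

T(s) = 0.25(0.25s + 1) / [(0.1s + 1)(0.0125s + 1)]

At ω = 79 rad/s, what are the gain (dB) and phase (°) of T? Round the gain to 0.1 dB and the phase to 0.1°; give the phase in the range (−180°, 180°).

At ω = 79 rad/s:
zero (1 + j79·0.25) = 1 + j19.75 → |·| ≈ 19.775, ∠ ≈ 87.10°
pole (1 + j79·0.1) = 1 + j7.9 → |·| ≈ 7.963, ∠ ≈ 82.79°
pole (1 + j79·0.0125) = 1 + j0.9875 → |·| ≈ 1.4054, ∠ ≈ 44.64°
|T| = 0.25 · 19.775 / (7.963 · 1.4054) ≈ 0.44175
Gain = 20 log₁₀(0.44175) ≈ -7.10 dB
∠T = (87.10°) − (82.79° + 44.64°) = -40.33°

-7.1 dB, -40.3°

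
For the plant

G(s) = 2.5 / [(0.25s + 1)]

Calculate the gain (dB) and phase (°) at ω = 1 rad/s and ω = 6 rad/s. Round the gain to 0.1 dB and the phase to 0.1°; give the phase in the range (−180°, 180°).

At ω = 1 rad/s:
pole (1 + j1·0.25) = 1 + j0.25 → |·| ≈ 1.0308, ∠ ≈ 14.04°
|G| = 2.5 · 1 / (1.0308) ≈ 2.4253
Gain = 20 log₁₀(2.4253) ≈ 7.70 dB
∠G = (0°) − (14.04°) = -14.04°

At ω = 6 rad/s:
pole (1 + j6·0.25) = 1 + j1.5 → |·| ≈ 1.8028, ∠ ≈ 56.31°
|G| = 2.5 · 1 / (1.8028) ≈ 1.3867
Gain = 20 log₁₀(1.3867) ≈ 2.84 dB
∠G = (0°) − (56.31°) = -56.31°

ω = 1: 7.7 dB, -14.0°; ω = 6: 2.8 dB, -56.3°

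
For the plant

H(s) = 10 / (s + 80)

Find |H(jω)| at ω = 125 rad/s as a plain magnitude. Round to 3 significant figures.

0.0674

At s = jω = j125:
pole (s+80): 80 + j125 → |·| = √(80²+125²) = √22025 ≈ 148.41, ∠ = arctan(125/80) ≈ 57.38°
|H| = 10 / 148.41 ≈ 0.067381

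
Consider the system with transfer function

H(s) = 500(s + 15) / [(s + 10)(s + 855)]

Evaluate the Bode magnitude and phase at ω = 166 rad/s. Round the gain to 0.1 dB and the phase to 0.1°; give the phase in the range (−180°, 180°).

-4.8 dB, -12.7°

At s = jω = j166:
zero (s+15): 15 + j166 → |·| = √(15²+166²) = √27781 ≈ 166.68, ∠ = arctan(166/15) ≈ 84.84°
pole (s+10): 10 + j166 → |·| = √(10²+166²) = √27656 ≈ 166.3, ∠ = arctan(166/10) ≈ 86.55°
pole (s+855): 855 + j166 → |·| = √(855²+166²) = √758581 ≈ 870.97, ∠ = arctan(166/855) ≈ 10.99°
|H| = 500 · 166.68 / 1.4484e+05 ≈ 0.57539
Gain = 20 log₁₀(0.57539) ≈ -4.80 dB
∠H = 84.84° − 97.54° = -12.70°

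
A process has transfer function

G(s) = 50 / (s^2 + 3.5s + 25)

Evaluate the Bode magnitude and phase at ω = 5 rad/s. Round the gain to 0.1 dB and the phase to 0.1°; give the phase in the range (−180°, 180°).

At s = jω = j5:
quadratic: (j5)² + 3.5·j5 + 25 = 0 + j17.5 → |·| ≈ 17.5, ∠ ≈ 90.00°
|G| = 50 / 17.5 ≈ 2.8571
Gain = 20 log₁₀(2.8571) ≈ 9.12 dB
∠G = 0.00° − 90.00° = -90.00°

9.1 dB, -90.0°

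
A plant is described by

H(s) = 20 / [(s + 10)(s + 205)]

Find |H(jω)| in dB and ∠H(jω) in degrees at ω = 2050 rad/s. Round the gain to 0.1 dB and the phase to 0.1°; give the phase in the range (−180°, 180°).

-106.5 dB, -174.0°

At s = jω = j2050:
pole (s+10): 10 + j2050 → |·| = √(10²+2050²) = √4202600 ≈ 2050, ∠ = arctan(2050/10) ≈ 89.72°
pole (s+205): 205 + j2050 → |·| = √(205²+2050²) = √4244525 ≈ 2060.2, ∠ = arctan(2050/205) ≈ 84.29°
|H| = 20 / 4.2234e+06 ≈ 4.7355e-06
Gain = 20 log₁₀(4.7355e-06) ≈ -106.49 dB
∠H = 0.00° − 174.01° = -174.01°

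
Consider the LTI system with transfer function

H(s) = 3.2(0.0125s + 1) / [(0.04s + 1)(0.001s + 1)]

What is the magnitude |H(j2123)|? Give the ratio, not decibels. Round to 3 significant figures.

0.426

At ω = 2123 rad/s:
zero (1 + j2123·0.0125) = 1 + j26.5375 → |·| ≈ 26.556, ∠ ≈ 87.84°
pole (1 + j2123·0.04) = 1 + j84.92 → |·| ≈ 84.926, ∠ ≈ 89.33°
pole (1 + j2123·0.001) = 1 + j2.123 → |·| ≈ 2.3467, ∠ ≈ 64.78°
|H| = 3.2 · 26.556 / (84.926 · 2.3467) ≈ 0.4264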